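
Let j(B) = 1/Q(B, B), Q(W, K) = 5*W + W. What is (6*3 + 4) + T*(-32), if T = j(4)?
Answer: 62/3 ≈ 20.667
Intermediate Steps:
Q(W, K) = 6*W
j(B) = 1/(6*B)
T = 1/24 (T = (1/6)/4 = (1/6)*(1/4) = 1/24 ≈ 0.041667)
(6*3 + 4) + T*(-32) = (6*3 + 4) + (1/24)*(-32) = (18 + 4) - 4/3 = 22 - 4/3 = 62/3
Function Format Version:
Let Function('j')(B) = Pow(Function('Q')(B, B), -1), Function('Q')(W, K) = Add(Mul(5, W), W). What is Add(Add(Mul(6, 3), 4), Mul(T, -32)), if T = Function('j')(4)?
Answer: Rational(62, 3) ≈ 20.667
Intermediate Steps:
Function('Q')(W, K) = Mul(6, W)
Function('j')(B) = Mul(Rational(1, 6), Pow(B, -1)) (Function('j')(B) = Pow(Mul(6, B), -1) = Mul(Rational(1, 6), Pow(B, -1)))
T = Rational(1, 24) (T = Mul(Rational(1, 6), Pow(4, -1)) = Mul(Rational(1, 6), Rational(1, 4)) = Rational(1, 24) ≈ 0.041667)
Add(Add(Mul(6, 3), 4), Mul(T, -32)) = Add(Add(Mul(6, 3), 4), Mul(Rational(1, 24), -32)) = Add(Add(18, 4), Rational(-4, 3)) = Add(22, Rational(-4, 3)) = Rational(62, 3)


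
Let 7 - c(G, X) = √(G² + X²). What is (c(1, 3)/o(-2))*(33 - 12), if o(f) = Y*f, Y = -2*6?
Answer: 49/8 - 7*√10/8 ≈ 3.3580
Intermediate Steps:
c(G, X) = 7 - √(G² + X²)
Y = -12
o(f) = -12*f
(c(1, 3)/o(-2))*(33 - 12) = ((7 - √(1² + 3²))/((-12*(-2))))*(33 - 12) = ((7 - √(1 + 9))/24)*21 = ((7 - √10)*(1/24))*21 = (7/24 - √10/24)*21 = 49/8 - 7*√10/8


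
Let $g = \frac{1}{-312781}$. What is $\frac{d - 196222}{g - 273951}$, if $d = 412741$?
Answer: $- \frac{67723029339}{85686667732} \approx -0.79036$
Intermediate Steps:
$g = - \frac{1}{312781} \approx -3.1971 \cdot 10^{-6}$
$\frac{d - 196222}{g - 273951} = \frac{412741 - 196222}{- \frac{1}{312781} - 273951} = \frac{216519}{- \frac{85686667732}{312781}} = 216519 \left(- \frac{312781}{85686667732}\right) = - \frac{67723029339}{85686667732}$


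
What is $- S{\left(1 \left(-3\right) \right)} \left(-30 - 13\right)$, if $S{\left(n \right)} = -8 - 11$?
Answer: $-817$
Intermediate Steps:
$S{\left(n \right)} = -19$ ($S{\left(n \right)} = -8 - 11 = -19$)
$- S{\left(1 \left(-3\right) \right)} \left(-30 - 13\right) = - \left(-19\right) \left(-30 - 13\right) = - \left(-19\right) \left(-43\right) = \left(-1\right) 817 = -817$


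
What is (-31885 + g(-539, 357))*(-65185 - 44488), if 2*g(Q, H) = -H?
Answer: 7033000471/2 ≈ 3.5165e+9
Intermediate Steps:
g(Q, H) = -H/2 (g(Q, H) = (-H)/2 = -H/2)
(-31885 + g(-539, 357))*(-65185 - 44488) = (-31885 - ½*357)*(-65185 - 44488) = (-31885 - 357/2)*(-109673) = -64127/2*(-109673) = 7033000471/2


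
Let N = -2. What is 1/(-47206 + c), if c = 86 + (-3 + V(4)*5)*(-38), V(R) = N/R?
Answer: -1/46911 ≈ -2.1317e-5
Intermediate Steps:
V(R) = -2/R
c = 295 (c = 86 + (-3 - 2/4*5)*(-38) = 86 + (-3 - 2*1/4*5)*(-38) = 86 + (-3 - 1/2*5)*(-38) = 86 + (-3 - 5/2)*(-38) = 86 - 11/2*(-38) = 86 + 209 = 295)
1/(-47206 + c) = 1/(-47206 + 295) = 1/(-46911) = -1/46911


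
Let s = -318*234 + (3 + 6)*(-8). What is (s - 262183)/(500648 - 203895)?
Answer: -336667/296753 ≈ -1.1345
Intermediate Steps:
s = -74484 (s = -74412 + 9*(-8) = -74412 - 72 = -74484)
(s - 262183)/(500648 - 203895) = (-74484 - 262183)/(500648 - 203895) = -336667/296753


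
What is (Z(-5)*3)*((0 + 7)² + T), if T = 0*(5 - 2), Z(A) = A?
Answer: -735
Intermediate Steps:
T = 0 (T = 0*3 = 0)
(Z(-5)*3)*((0 + 7)² + T) = (-5*3)*((0 + 7)² + 0) = -15*(7² + 0) = -15*(49 + 0) = -15*49 = -735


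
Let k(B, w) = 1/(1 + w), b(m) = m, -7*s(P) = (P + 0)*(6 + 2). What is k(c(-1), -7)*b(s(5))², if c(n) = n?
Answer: -800/147 ≈ -5.4422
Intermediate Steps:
s(P) = -8*P/7 (s(P) = -(P + 0)*(6 + 2)/7 = -P*8/7 = -8*P/7)
k(c(-1), -7)*b(s(5))² = (-8/7*5)²/(1 - 7) = (-40/7)²/(-6) = -⅙*1600/49 = -800/147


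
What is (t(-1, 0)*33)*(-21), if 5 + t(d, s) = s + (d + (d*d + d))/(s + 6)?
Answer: 7161/2 ≈ 3580.5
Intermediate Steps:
t(d, s) = -5 + s + (d² + 2*d)/(6 + s) (t(d, s) = -5 + (s + (d + (d*d + d))/(s + 6)) = -5 + (s + (d + (d² + d))/(6 + s)) = -5 + (s + (d + (d + d²))/(6 + s)) = -5 + (s + (d² + 2*d)/(6 + s)) = -5 + s + (d² + 2*d)/(6 + s))
(t(-1, 0)*33)*(-21) = (((-30 + 0 + (-1)² + 0² + 2*(-1))/(6 + 0))*33)*(-21) = (((-30 + 0 + 1 + 0 - 2)/6)*33)*(-21) = (((⅙)*(-31))*33)*(-21) = -31/6*33*(-21) = -341/2*(-21) = 7161/2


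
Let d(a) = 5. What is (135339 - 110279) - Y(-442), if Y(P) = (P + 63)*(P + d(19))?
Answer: -140563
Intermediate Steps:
Y(P) = (5 + P)*(63 + P) (Y(P) = (P + 63)*(P + 5) = (63 + P)*(5 + P) = (5 + P)*(63 + P))
(135339 - 110279) - Y(-442) = (135339 - 110279) - (315 + (-442)**2 + 68*(-442)) = 25060 - (315 + 195364 - 30056) = 25060 - 1*165623 = 25060 - 165623 = -140563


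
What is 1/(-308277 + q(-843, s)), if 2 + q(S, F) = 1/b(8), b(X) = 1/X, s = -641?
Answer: -1/308271 ≈ -3.2439e-6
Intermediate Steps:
q(S, F) = 6 (q(S, F) = -2 + 1/(1/8) = -2 + 8 = 6)
1/(-308277 + q(-843, s)) = 1/(-308277 + 6) = 1/(-308271) = -1/308271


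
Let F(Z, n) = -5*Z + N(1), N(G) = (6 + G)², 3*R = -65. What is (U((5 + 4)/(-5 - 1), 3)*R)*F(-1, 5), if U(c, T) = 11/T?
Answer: -4290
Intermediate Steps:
R = -65/3 (R = (⅓)*(-65) = -65/3 ≈ -21.667)
F(Z, n) = 49 - 5*Z (F(Z, n) = -5*Z + (6 + 1)² = -5*Z + 7² = -5*Z + 49 = 49 - 5*Z)
(U((5 + 4)/(-5 - 1), 3)*R)*F(-1, 5) = ((11/3)*(-65/3))*(49 - 5*(-1)) = ((11*(⅓))*(-65/3))*(49 + 5) = ((11/3)*(-65/3))*54 = -715/9*54 = -4290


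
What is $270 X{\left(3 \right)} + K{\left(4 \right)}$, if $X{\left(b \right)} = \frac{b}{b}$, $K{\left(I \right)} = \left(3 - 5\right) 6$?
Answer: $258$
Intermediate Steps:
$K{\left(I \right)} = -12$ ($K{\left(I \right)} = \left(-2\right) 6 = -12$)
$X{\left(b \right)} = 1$
$270 X{\left(3 \right)} + K{\left(4 \right)} = 270 \cdot 1 - 12 = 270 - 12 = 258$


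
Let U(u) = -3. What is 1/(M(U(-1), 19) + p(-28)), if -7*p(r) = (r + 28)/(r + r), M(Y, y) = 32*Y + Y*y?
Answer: -1/153 ≈ -0.0065359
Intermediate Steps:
p(r) = -(28 + r)/(14*r) (p(r) = -(r + 28)/(7*(r + r)) = -(28 + r)/(7*(2*r)) = -(28 + r)*1/(2*r)/7 = -(28 + r)/(14*r))
1/(M(U(-1), 19) + p(-28)) = 1/(-3*(32 + 19) + (1/14)*(-28 - 1*(-28))/(-28)) = 1/(-3*51 + (1/14)*(-1/28)*(-28 + 28)) = 1/(-153 + (1/14)*(-1/28)*0) = 1/(-153 + 0) = 1/(-153) = -1/153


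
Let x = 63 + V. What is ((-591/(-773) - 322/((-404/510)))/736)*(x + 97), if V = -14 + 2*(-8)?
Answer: 1033344195/14365432 ≈ 71.933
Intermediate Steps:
V = -30 (V = -14 - 16 = -30)
x = 33 (x = 63 - 30 = 33)
((-591/(-773) - 322/((-404/510)))/736)*(x + 97) = ((-591/(-773) - 322/((-404/510)))/736)*(33 + 97) = ((-591*(-1/773) - 322/((-404*1/510)))*(1/736))*130 = ((591/773 - 322/(-202/255))*(1/736))*130 = ((591/773 - 322*(-255/202))*(1/736))*130 = ((591/773 + 41055/101)*(1/736))*130 = ((31795206/78073)*(1/736))*130 = (15897603/28730864)*130 = 1033344195/14365432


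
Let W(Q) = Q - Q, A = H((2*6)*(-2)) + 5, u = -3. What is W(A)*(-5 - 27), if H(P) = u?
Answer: 0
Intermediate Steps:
H(P) = -3
A = 2 (A = -3 + 5 = 2)
W(Q) = 0
W(A)*(-5 - 27) = 0*(-5 - 27) = 0*(-32) = 0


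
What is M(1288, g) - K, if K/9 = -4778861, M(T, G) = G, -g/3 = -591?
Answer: 43011522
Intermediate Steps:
g = 1773 (g = -3*(-591) = 1773)
K = -43009749 (K = 9*(-4778861) = -43009749)
M(1288, g) - K = 1773 - 1*(-43009749) = 1773 + 43009749 = 43011522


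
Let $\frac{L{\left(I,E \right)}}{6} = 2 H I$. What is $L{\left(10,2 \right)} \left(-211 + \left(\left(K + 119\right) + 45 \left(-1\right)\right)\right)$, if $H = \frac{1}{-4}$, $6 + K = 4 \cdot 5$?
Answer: $3690$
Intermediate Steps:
$K = 14$ ($K = -6 + 4 \cdot 5 = -6 + 20 = 14$)
$H = - \frac{1}{4} \approx -0.25$
$L{\left(I,E \right)} = - 3 I$ ($L{\left(I,E \right)} = 6 \cdot 2 \left(- \frac{1}{4}\right) I = 6 \left(- \frac{I}{2}\right) = - 3 I$)
$L{\left(10,2 \right)} \left(-211 + \left(\left(K + 119\right) + 45 \left(-1\right)\right)\right) = \left(-3\right) 10 \left(-211 + \left(\left(14 + 119\right) + 45 \left(-1\right)\right)\right) = - 30 \left(-211 + \left(133 - 45\right)\right) = - 30 \left(-211 + 88\right) = \left(-30\right) \left(-123\right) = 3690$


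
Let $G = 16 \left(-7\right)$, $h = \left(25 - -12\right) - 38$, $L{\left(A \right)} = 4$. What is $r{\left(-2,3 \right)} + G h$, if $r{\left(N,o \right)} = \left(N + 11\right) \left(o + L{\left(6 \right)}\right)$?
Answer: $175$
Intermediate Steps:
$r{\left(N,o \right)} = \left(4 + o\right) \left(11 + N\right)$ ($r{\left(N,o \right)} = \left(N + 11\right) \left(o + 4\right) = \left(11 + N\right) \left(4 + o\right) = \left(4 + o\right) \left(11 + N\right)$)
$h = -1$ ($h = \left(25 + 12\right) - 38 = 37 - 38 = -1$)
$G = -112$
$r{\left(-2,3 \right)} + G h = \left(44 + 4 \left(-2\right) + 11 \cdot 3 - 6\right) - -112 = \left(44 - 8 + 33 - 6\right) + 112 = 63 + 112 = 175$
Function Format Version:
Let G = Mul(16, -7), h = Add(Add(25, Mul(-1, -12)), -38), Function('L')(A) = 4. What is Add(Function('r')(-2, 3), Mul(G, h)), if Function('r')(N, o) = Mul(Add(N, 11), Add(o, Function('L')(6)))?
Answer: 175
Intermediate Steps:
Function('r')(N, o) = Mul(Add(4, o), Add(11, N)) (Function('r')(N, o) = Mul(Add(N, 11), Add(o, 4)) = Mul(Add(11, N), Add(4, o)) = Mul(Add(4, o), Add(11, N)))
h = -1 (h = Add(Add(25, 12), -38) = Add(37, -38) = -1)
G = -112
Add(Function('r')(-2, 3), Mul(G, h)) = Add(Add(44, Mul(4, -2), Mul(11, 3), Mul(-2, 3)), Mul(-112, -1)) = Add(Add(44, -8, 33, -6), 112) = Add(63, 112) = 175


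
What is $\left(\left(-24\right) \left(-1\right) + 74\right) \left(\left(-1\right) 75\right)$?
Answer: $-7350$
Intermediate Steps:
$\left(\left(-24\right) \left(-1\right) + 74\right) \left(\left(-1\right) 75\right) = \left(24 + 74\right) \left(-75\right) = 98 \left(-75\right) = -7350$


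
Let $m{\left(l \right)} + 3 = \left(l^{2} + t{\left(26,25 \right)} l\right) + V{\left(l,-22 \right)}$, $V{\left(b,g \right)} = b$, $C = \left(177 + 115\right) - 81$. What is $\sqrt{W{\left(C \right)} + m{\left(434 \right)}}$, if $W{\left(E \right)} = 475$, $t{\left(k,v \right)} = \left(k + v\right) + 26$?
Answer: $2 \sqrt{55670} \approx 471.89$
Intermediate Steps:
$C = 211$ ($C = 292 - 81 = 211$)
$t{\left(k,v \right)} = 26 + k + v$
$m{\left(l \right)} = -3 + l^{2} + 78 l$ ($m{\left(l \right)} = -3 + \left(\left(l^{2} + \left(26 + 26 + 25\right) l\right) + l\right) = -3 + \left(\left(l^{2} + 77 l\right) + l\right) = -3 + \left(l^{2} + 78 l\right) = -3 + l^{2} + 78 l$)
$\sqrt{W{\left(C \right)} + m{\left(434 \right)}} = \sqrt{475 + \left(-3 + 434^{2} + 78 \cdot 434\right)} = \sqrt{475 + \left(-3 + 188356 + 33852\right)} = \sqrt{475 + 222205} = \sqrt{222680} = 2 \sqrt{55670}$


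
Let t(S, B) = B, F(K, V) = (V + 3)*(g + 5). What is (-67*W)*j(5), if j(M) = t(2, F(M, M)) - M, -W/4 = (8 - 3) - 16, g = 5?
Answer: -221100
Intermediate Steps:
F(K, V) = 30 + 10*V (F(K, V) = (V + 3)*(5 + 5) = (3 + V)*10 = 30 + 10*V)
W = 44 (W = -4*((8 - 3) - 16) = -4*(5 - 16) = -4*(-11) = 44)
j(M) = 30 + 9*M (j(M) = (30 + 10*M) - M = 30 + 9*M)
(-67*W)*j(5) = (-67*44)*(30 + 9*5) = -2948*(30 + 45) = -2948*75 = -221100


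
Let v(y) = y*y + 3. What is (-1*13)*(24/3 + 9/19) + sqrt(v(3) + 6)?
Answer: -2093/19 + 3*sqrt(2) ≈ -105.92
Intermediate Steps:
v(y) = 3 + y**2 (v(y) = y**2 + 3 = 3 + y**2)
(-1*13)*(24/3 + 9/19) + sqrt(v(3) + 6) = (-1*13)*(24/3 + 9/19) + sqrt((3 + 3**2) + 6) = -13*(24*(1/3) + 9*(1/19)) + sqrt((3 + 9) + 6) = -13*(8 + 9/19) + sqrt(12 + 6) = -13*161/19 + sqrt(18) = -2093/19 + 3*sqrt(2)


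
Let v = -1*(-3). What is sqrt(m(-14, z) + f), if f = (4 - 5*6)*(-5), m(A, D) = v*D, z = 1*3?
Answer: sqrt(139) ≈ 11.790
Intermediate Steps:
z = 3
v = 3
m(A, D) = 3*D
f = 130 (f = (4 - 30)*(-5) = -26*(-5) = 130)
sqrt(m(-14, z) + f) = sqrt(3*3 + 130) = sqrt(9 + 130) = sqrt(139)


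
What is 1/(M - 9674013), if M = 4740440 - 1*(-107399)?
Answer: -1/4826174 ≈ -2.0720e-7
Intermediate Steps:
M = 4847839 (M = 4740440 + 107399 = 4847839)
1/(M - 9674013) = 1/(4847839 - 9674013) = 1/(-4826174) = -1/4826174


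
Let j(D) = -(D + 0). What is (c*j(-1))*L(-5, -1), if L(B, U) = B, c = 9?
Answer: -45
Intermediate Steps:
j(D) = -D
(c*j(-1))*L(-5, -1) = (9*(-1*(-1)))*(-5) = (9*1)*(-5) = 9*(-5) = -45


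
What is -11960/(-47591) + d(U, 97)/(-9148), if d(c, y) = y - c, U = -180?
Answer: 96227373/435362468 ≈ 0.22103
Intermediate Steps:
-11960/(-47591) + d(U, 97)/(-9148) = -11960/(-47591) + (97 - 1*(-180))/(-9148) = -11960*(-1/47591) + (97 + 180)*(-1/9148) = 11960/47591 + 277*(-1/9148) = 11960/47591 - 277/9148 = 96227373/435362468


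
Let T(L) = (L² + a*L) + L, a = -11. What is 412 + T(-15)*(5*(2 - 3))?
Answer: -1463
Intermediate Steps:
T(L) = L² - 10*L (T(L) = (L² - 11*L) + L = L² - 10*L)
412 + T(-15)*(5*(2 - 3)) = 412 + (-15*(-10 - 15))*(5*(2 - 3)) = 412 + (-15*(-25))*(5*(-1)) = 412 + 375*(-5) = 412 - 1875 = -1463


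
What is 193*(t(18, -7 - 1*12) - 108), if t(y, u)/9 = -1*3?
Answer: -26055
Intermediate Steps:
t(y, u) = -27 (t(y, u) = 9*(-1*3) = 9*(-3) = -27)
193*(t(18, -7 - 1*12) - 108) = 193*(-27 - 108) = 193*(-135) = -26055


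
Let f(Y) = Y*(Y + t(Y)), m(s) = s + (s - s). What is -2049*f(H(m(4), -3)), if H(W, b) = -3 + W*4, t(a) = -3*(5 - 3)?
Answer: -186459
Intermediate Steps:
t(a) = -6 (t(a) = -3*2 = -6)
m(s) = s (m(s) = s + 0 = s)
H(W, b) = -3 + 4*W
f(Y) = Y*(-6 + Y) (f(Y) = Y*(Y - 6) = Y*(-6 + Y))
-2049*f(H(m(4), -3)) = -2049*(-3 + 4*4)*(-6 + (-3 + 4*4)) = -2049*(-3 + 16)*(-6 + (-3 + 16)) = -26637*(-6 + 13) = -26637*7 = -2049*91 = -186459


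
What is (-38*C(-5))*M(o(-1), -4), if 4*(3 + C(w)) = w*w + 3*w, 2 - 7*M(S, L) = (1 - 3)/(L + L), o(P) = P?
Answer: 19/4 ≈ 4.7500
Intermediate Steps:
M(S, L) = 2/7 + 1/(7*L) (M(S, L) = 2/7 - (1 - 3)/(7*(L + L)) = 2/7 - (-2)/(7*(2*L)) = 2/7 - (-2)*1/(2*L)/7 = 2/7 - (-1)/(7*L) = 2/7 + 1/(7*L))
C(w) = -3 + w²/4 + 3*w/4 (C(w) = -3 + (w*w + 3*w)/4 = -3 + (w² + 3*w)/4 = -3 + (w²/4 + 3*w/4) = -3 + w²/4 + 3*w/4)
(-38*C(-5))*M(o(-1), -4) = (-38*(-3 + (¼)*(-5)² + (¾)*(-5)))*((⅐)*(1 + 2*(-4))/(-4)) = (-38*(-3 + (¼)*25 - 15/4))*((⅐)*(-¼)*(1 - 8)) = (-38*(-3 + 25/4 - 15/4))*((⅐)*(-¼)*(-7)) = -38*(-½)*(¼) = 19*(¼) = 19/4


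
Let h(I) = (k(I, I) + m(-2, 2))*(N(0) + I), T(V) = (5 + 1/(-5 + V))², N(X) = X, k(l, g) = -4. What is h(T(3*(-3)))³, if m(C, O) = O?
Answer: -107918163081/941192 ≈ -1.1466e+5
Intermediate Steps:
h(I) = -2*I (h(I) = (-4 + 2)*(0 + I) = -2*I)
h(T(3*(-3)))³ = (-2*(-24 + 5*(3*(-3)))²/(-5 + 3*(-3))²)³ = (-2*(-24 + 5*(-9))²/(-5 - 9)²)³ = (-2*(-24 - 45)²/(-14)²)³ = (-2*(-69)²/196)³ = (-9522/196)³ = (-2*4761/196)³ = (-4761/98)³ = -107918163081/941192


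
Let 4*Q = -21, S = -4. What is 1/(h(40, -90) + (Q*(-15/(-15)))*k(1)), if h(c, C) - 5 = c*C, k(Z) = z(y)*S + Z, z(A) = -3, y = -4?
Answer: -4/14653 ≈ -0.00027298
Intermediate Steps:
Q = -21/4 (Q = (1/4)*(-21) = -21/4 ≈ -5.2500)
k(Z) = 12 + Z (k(Z) = -3*(-4) + Z = 12 + Z)
h(c, C) = 5 + C*c (h(c, C) = 5 + c*C = 5 + C*c)
1/(h(40, -90) + (Q*(-15/(-15)))*k(1)) = 1/((5 - 90*40) + (-(-315)/(4*(-15)))*(12 + 1)) = 1/((5 - 3600) - (-315)*(-1)/(4*15)*13) = 1/(-3595 - 21/4*1*13) = 1/(-3595 - 21/4*13) = 1/(-3595 - 273/4) = 1/(-14653/4) = -4/14653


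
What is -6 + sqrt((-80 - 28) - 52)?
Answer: -6 + 4*I*sqrt(10) ≈ -6.0 + 12.649*I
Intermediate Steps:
-6 + sqrt((-80 - 28) - 52) = -6 + sqrt(-108 - 52) = -6 + sqrt(-160) = -6 + 4*I*sqrt(10)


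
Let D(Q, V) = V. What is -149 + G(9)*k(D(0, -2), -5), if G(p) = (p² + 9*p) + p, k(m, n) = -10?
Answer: -1859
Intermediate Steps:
G(p) = p² + 10*p
-149 + G(9)*k(D(0, -2), -5) = -149 + (9*(10 + 9))*(-10) = -149 + (9*19)*(-10) = -149 + 171*(-10) = -149 - 1710 = -1859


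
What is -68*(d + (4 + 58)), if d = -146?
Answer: 5712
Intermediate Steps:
-68*(d + (4 + 58)) = -68*(-146 + (4 + 58)) = -68*(-146 + 62) = -68*(-84) = 5712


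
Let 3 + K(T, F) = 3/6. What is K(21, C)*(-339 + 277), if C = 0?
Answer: 155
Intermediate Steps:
K(T, F) = -5/2 (K(T, F) = -3 + 3/6 = -3 + 3*(⅙) = -3 + ½ = -5/2)
K(21, C)*(-339 + 277) = -5*(-339 + 277)/2 = -5/2*(-62) = 155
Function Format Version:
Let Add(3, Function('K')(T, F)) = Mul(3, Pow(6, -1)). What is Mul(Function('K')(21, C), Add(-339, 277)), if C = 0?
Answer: 155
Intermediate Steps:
Function('K')(T, F) = Rational(-5, 2) (Function('K')(T, F) = Add(-3, Mul(3, Pow(6, -1))) = Add(-3, Mul(3, Rational(1, 6))) = Add(-3, Rational(1, 2)) = Rational(-5, 2))
Mul(Function('K')(21, C), Add(-339, 277)) = Mul(Rational(-5, 2), Add(-339, 277)) = Mul(Rational(-5, 2), -62) = 155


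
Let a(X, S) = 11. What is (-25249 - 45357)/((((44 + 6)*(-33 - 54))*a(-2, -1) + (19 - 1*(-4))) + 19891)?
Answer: 35303/13968 ≈ 2.5274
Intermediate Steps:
(-25249 - 45357)/((((44 + 6)*(-33 - 54))*a(-2, -1) + (19 - 1*(-4))) + 19891) = (-25249 - 45357)/((((44 + 6)*(-33 - 54))*11 + (19 - 1*(-4))) + 19891) = -70606/(((50*(-87))*11 + (19 + 4)) + 19891) = -70606/((-4350*11 + 23) + 19891) = -70606/((-47850 + 23) + 19891) = -70606/(-47827 + 19891) = -70606/(-27936) = -70606*(-1/27936) = 35303/13968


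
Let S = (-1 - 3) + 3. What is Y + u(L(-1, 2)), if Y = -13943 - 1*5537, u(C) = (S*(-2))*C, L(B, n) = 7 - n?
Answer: -19470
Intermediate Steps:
S = -1 (S = -4 + 3 = -1)
u(C) = 2*C (u(C) = (-1*(-2))*C = 2*C)
Y = -19480 (Y = -13943 - 5537 = -19480)
Y + u(L(-1, 2)) = -19480 + 2*(7 - 1*2) = -19480 + 2*(7 - 2) = -19480 + 2*5 = -19480 + 10 = -19470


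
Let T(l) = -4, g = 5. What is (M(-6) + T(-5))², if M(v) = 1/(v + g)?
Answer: 25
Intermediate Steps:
M(v) = 1/(5 + v) (M(v) = 1/(v + 5) = 1/(5 + v))
(M(-6) + T(-5))² = (1/(5 - 6) - 4)² = (1/(-1) - 4)² = (-1 - 4)² = (-5)² = 25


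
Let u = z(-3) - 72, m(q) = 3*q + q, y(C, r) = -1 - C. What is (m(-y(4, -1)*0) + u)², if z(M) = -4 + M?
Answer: 6241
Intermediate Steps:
m(q) = 4*q
u = -79 (u = (-4 - 3) - 72 = -7 - 72 = -79)
(m(-y(4, -1)*0) + u)² = (4*(-(-1 - 1*4)*0) - 79)² = (4*(-(-1 - 4)*0) - 79)² = (4*(-1*(-5)*0) - 79)² = (4*(5*0) - 79)² = (4*0 - 79)² = (0 - 79)² = (-79)² = 6241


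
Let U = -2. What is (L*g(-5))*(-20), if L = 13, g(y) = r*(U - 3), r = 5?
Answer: 6500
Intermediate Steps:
g(y) = -25 (g(y) = 5*(-2 - 3) = 5*(-5) = -25)
(L*g(-5))*(-20) = (13*(-25))*(-20) = -325*(-20) = 6500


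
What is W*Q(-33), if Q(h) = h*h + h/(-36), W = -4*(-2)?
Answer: 26158/3 ≈ 8719.3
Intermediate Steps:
W = 8
Q(h) = h² - h/36 (Q(h) = h² + h*(-1/36) = h² - h/36)
W*Q(-33) = 8*(-33*(-1/36 - 33)) = 8*(-33*(-1189/36)) = 8*(13079/12) = 26158/3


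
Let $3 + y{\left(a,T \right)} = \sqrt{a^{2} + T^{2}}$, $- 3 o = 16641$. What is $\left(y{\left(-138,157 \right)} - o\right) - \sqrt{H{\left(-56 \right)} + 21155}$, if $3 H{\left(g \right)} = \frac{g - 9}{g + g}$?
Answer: $5544 + \sqrt{43693} - \frac{11 \sqrt{1233645}}{84} \approx 5607.6$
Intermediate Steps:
$o = -5547$ ($o = \left(- \frac{1}{3}\right) 16641 = -5547$)
$y{\left(a,T \right)} = -3 + \sqrt{T^{2} + a^{2}}$ ($y{\left(a,T \right)} = -3 + \sqrt{a^{2} + T^{2}} = -3 + \sqrt{T^{2} + a^{2}}$)
$H{\left(g \right)} = \frac{-9 + g}{6 g}$ ($H{\left(g \right)} = \frac{\left(g - 9\right) \frac{1}{g + g}}{3} = \frac{\left(-9 + g\right) \frac{1}{2 g}}{3} = \frac{\frac{1}{2} \frac{1}{g} \left(-9 + g\right)}{3} = \frac{-9 + g}{6 g}$)
$\left(y{\left(-138,157 \right)} - o\right) - \sqrt{H{\left(-56 \right)} + 21155} = \left(\left(-3 + \sqrt{157^{2} + \left(-138\right)^{2}}\right) - -5547\right) - \sqrt{\frac{-9 - 56}{6 \left(-56\right)} + 21155} = \left(\left(-3 + \sqrt{24649 + 19044}\right) + 5547\right) - \sqrt{\frac{1}{6} \left(- \frac{1}{56}\right) \left(-65\right) + 21155} = \left(\left(-3 + \sqrt{43693}\right) + 5547\right) - \sqrt{\frac{65}{336} + 21155} = \left(5544 + \sqrt{43693}\right) - \sqrt{\frac{7108145}{336}} = \left(5544 + \sqrt{43693}\right) - \frac{11 \sqrt{1233645}}{84} = 5544 + \sqrt{43693} - \frac{11 \sqrt{1233645}}{84}$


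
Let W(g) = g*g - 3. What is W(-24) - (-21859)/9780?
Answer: 5625799/9780 ≈ 575.24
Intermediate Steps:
W(g) = -3 + g² (W(g) = g² - 3 = -3 + g²)
W(-24) - (-21859)/9780 = (-3 + (-24)²) - (-21859)/9780 = (-3 + 576) - (-21859)/9780 = 573 - 1*(-21859/9780) = 573 + 21859/9780 = 5625799/9780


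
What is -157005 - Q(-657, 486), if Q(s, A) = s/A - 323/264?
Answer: -373037761/2376 ≈ -1.5700e+5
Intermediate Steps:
Q(s, A) = -323/264 + s/A (Q(s, A) = s/A - 323*1/264 = s/A - 323/264 = -323/264 + s/A)
-157005 - Q(-657, 486) = -157005 - (-323/264 - 657/486) = -157005 - (-323/264 - 657*1/486) = -157005 - (-323/264 - 73/54) = -157005 - 1*(-6119/2376) = -157005 + 6119/2376 = -373037761/2376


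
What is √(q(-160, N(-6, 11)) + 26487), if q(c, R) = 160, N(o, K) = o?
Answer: √26647 ≈ 163.24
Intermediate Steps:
√(q(-160, N(-6, 11)) + 26487) = √(160 + 26487) = √26647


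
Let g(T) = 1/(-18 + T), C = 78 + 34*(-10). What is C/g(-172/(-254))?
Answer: 576400/127 ≈ 4538.6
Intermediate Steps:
C = -262 (C = 78 - 340 = -262)
C/g(-172/(-254)) = -262/(1/(-18 - 172/(-254))) = -262/(1/(-18 - 172*(-1/254))) = -262/(1/(-18 + 86/127)) = -262/(1/(-2200/127)) = -262/(-127/2200) = -262*(-2200/127) = 576400/127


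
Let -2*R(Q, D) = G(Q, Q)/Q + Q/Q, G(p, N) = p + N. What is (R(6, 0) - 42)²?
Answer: 7569/4 ≈ 1892.3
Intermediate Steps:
G(p, N) = N + p
R(Q, D) = -3/2 (R(Q, D) = -((Q + Q)/Q + Q/Q)/2 = -((2*Q)/Q + 1)/2 = -(2 + 1)/2 = -½*3 = -3/2)
(R(6, 0) - 42)² = (-3/2 - 42)² = (-87/2)² = 7569/4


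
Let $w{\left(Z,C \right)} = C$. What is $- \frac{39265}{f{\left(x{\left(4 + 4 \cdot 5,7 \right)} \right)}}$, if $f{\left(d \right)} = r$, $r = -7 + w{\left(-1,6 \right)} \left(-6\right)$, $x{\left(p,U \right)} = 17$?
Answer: $\frac{39265}{43} \approx 913.14$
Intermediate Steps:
$r = -43$ ($r = -7 + 6 \left(-6\right) = -7 - 36 = -43$)
$f{\left(d \right)} = -43$
$- \frac{39265}{f{\left(x{\left(4 + 4 \cdot 5,7 \right)} \right)}} = - \frac{39265}{-43} = \left(-39265\right) \left(- \frac{1}{43}\right) = \frac{39265}{43}$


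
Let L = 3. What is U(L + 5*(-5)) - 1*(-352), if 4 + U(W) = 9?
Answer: 357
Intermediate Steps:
U(W) = 5 (U(W) = -4 + 9 = 5)
U(L + 5*(-5)) - 1*(-352) = 5 - 1*(-352) = 5 + 352 = 357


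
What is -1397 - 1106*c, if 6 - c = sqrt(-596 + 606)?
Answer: -8033 + 1106*sqrt(10) ≈ -4535.5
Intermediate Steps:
c = 6 - sqrt(10) (c = 6 - sqrt(-596 + 606) = 6 - sqrt(10) ≈ 2.8377)
-1397 - 1106*c = -1397 - 1106*(6 - sqrt(10)) = -1397 + (-6636 + 1106*sqrt(10)) = -8033 + 1106*sqrt(10)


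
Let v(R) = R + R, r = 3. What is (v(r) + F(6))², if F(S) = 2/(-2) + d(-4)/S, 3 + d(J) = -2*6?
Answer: 25/4 ≈ 6.2500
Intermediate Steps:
d(J) = -15 (d(J) = -3 - 2*6 = -3 - 12 = -15)
v(R) = 2*R
F(S) = -1 - 15/S (F(S) = 2/(-2) - 15/S = 2*(-½) - 15/S = -1 - 15/S)
(v(r) + F(6))² = (2*3 + (-15 - 1*6)/6)² = (6 + (-15 - 6)/6)² = (6 + (⅙)*(-21))² = (6 - 7/2)² = (5/2)² = 25/4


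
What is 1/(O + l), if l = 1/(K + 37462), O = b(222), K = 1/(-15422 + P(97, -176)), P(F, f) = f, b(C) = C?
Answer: 584332275/129721780648 ≈ 0.0045045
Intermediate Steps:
K = -1/15598 (K = 1/(-15422 - 176) = 1/(-15598) = -1/15598 ≈ -6.4111e-5)
O = 222
l = 15598/584332275 (l = 1/(-1/15598 + 37462) = 1/(584332275/15598) = 15598/584332275 ≈ 2.6694e-5)
1/(O + l) = 1/(222 + 15598/584332275) = 1/(129721780648/584332275) = 584332275/129721780648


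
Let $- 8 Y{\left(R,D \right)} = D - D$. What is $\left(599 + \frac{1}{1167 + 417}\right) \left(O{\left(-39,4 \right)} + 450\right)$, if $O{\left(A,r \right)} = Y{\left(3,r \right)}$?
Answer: $\frac{23720425}{88} \approx 2.6955 \cdot 10^{5}$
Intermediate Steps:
$Y{\left(R,D \right)} = 0$ ($Y{\left(R,D \right)} = - \frac{D - D}{8} = \left(- \frac{1}{8}\right) 0 = 0$)
$O{\left(A,r \right)} = 0$
$\left(599 + \frac{1}{1167 + 417}\right) \left(O{\left(-39,4 \right)} + 450\right) = \left(599 + \frac{1}{1167 + 417}\right) \left(0 + 450\right) = \left(599 + \frac{1}{1584}\right) 450 = \frac{948817}{1584} \cdot 450 = \frac{23720425}{88}$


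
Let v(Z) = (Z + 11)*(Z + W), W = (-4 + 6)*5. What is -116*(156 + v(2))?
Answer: -36192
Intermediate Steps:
W = 10 (W = 2*5 = 10)
v(Z) = (10 + Z)*(11 + Z) (v(Z) = (Z + 11)*(Z + 10) = (11 + Z)*(10 + Z) = (10 + Z)*(11 + Z))
-116*(156 + v(2)) = -116*(156 + (110 + 2² + 21*2)) = -116*(156 + (110 + 4 + 42)) = -116*(156 + 156) = -116*312 = -36192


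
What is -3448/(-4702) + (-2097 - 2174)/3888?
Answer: -3338209/9140688 ≈ -0.36520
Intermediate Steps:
-3448/(-4702) + (-2097 - 2174)/3888 = -3448*(-1/4702) - 4271*1/3888 = 1724/2351 - 4271/3888 = -3338209/9140688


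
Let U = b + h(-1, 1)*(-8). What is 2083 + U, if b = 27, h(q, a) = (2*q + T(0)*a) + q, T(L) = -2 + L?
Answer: 2150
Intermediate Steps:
h(q, a) = -2*a + 3*q (h(q, a) = (2*q + (-2 + 0)*a) + q = (2*q - 2*a) + q = (-2*a + 2*q) + q = -2*a + 3*q)
U = 67 (U = 27 + (-2*1 + 3*(-1))*(-8) = 27 + (-2 - 3)*(-8) = 27 - 5*(-8) = 27 + 40 = 67)
2083 + U = 2083 + 67 = 2150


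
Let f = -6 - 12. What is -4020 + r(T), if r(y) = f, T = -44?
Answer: -4038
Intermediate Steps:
f = -18
r(y) = -18
-4020 + r(T) = -4020 - 18 = -4038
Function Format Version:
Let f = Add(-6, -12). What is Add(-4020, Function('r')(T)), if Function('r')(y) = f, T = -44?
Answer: -4038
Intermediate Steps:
f = -18
Function('r')(y) = -18
Add(-4020, Function('r')(T)) = Add(-4020, -18) = -4038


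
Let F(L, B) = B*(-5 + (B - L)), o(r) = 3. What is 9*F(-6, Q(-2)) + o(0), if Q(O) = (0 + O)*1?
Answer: 21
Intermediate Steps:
Q(O) = O (Q(O) = O*1 = O)
F(L, B) = B*(-5 + B - L)
9*F(-6, Q(-2)) + o(0) = 9*(-2*(-5 - 2 - 1*(-6))) + 3 = 9*(-2*(-5 - 2 + 6)) + 3 = 9*(-2*(-1)) + 3 = 9*2 + 3 = 18 + 3 = 21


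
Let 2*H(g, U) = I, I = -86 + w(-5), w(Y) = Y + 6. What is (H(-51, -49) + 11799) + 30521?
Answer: 84555/2 ≈ 42278.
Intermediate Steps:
w(Y) = 6 + Y
I = -85 (I = -86 + (6 - 5) = -86 + 1 = -85)
H(g, U) = -85/2 (H(g, U) = (½)*(-85) = -85/2)
(H(-51, -49) + 11799) + 30521 = (-85/2 + 11799) + 30521 = 23513/2 + 30521 = 84555/2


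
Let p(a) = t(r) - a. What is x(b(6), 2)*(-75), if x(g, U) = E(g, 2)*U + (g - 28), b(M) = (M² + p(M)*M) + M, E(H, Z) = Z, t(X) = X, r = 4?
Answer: -450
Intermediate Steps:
p(a) = 4 - a
b(M) = M + M² + M*(4 - M) (b(M) = (M² + (4 - M)*M) + M = (M² + M*(4 - M)) + M = M + M² + M*(4 - M))
x(g, U) = -28 + g + 2*U (x(g, U) = 2*U + (g - 28) = 2*U + (-28 + g) = -28 + g + 2*U)
x(b(6), 2)*(-75) = (-28 + 5*6 + 2*2)*(-75) = (-28 + 30 + 4)*(-75) = 6*(-75) = -450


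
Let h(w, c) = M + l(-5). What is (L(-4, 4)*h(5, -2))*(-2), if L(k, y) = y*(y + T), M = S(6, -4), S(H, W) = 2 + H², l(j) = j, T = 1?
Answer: -1320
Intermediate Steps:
M = 38 (M = 2 + 6² = 2 + 36 = 38)
L(k, y) = y*(1 + y) (L(k, y) = y*(y + 1) = y*(1 + y))
h(w, c) = 33 (h(w, c) = 38 - 5 = 33)
(L(-4, 4)*h(5, -2))*(-2) = ((4*(1 + 4))*33)*(-2) = ((4*5)*33)*(-2) = (20*33)*(-2) = 660*(-2) = -1320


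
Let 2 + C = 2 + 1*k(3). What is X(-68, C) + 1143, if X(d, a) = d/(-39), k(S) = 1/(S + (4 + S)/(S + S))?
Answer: 44645/39 ≈ 1144.7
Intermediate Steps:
k(S) = 1/(S + (4 + S)/(2*S)) (k(S) = 1/(S + (4 + S)/((2*S))) = 1/(S + (4 + S)*(1/(2*S))) = 1/(S + (4 + S)/(2*S)))
C = 6/25 (C = -2 + (2 + 1*(2*3/(4 + 3 + 2*3²))) = -2 + (2 + 1*(2*3/(4 + 3 + 2*9))) = -2 + (2 + 1*(2*3/(4 + 3 + 18))) = -2 + (2 + 1*(2*3/25)) = -2 + (2 + 1*(2*3*(1/25))) = -2 + (2 + 1*(6/25)) = -2 + (2 + 6/25) = -2 + 56/25 = 6/25 ≈ 0.24000)
X(d, a) = -d/39 (X(d, a) = d*(-1/39) = -d/39)
X(-68, C) + 1143 = -1/39*(-68) + 1143 = 68/39 + 1143 = 44645/39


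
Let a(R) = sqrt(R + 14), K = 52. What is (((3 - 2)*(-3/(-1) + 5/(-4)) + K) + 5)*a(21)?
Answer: 235*sqrt(35)/4 ≈ 347.57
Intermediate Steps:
a(R) = sqrt(14 + R)
(((3 - 2)*(-3/(-1) + 5/(-4)) + K) + 5)*a(21) = (((3 - 2)*(-3/(-1) + 5/(-4)) + 52) + 5)*sqrt(14 + 21) = ((1*(-3*(-1) + 5*(-1/4)) + 52) + 5)*sqrt(35) = ((1*(3 - 5/4) + 52) + 5)*sqrt(35) = ((1*(7/4) + 52) + 5)*sqrt(35) = ((7/4 + 52) + 5)*sqrt(35) = (215/4 + 5)*sqrt(35) = 235*sqrt(35)/4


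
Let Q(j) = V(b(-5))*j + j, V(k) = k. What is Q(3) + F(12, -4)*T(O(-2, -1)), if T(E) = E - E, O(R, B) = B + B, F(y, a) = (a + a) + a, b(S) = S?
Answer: -12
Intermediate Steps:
F(y, a) = 3*a (F(y, a) = 2*a + a = 3*a)
O(R, B) = 2*B
T(E) = 0
Q(j) = -4*j (Q(j) = -5*j + j = -4*j)
Q(3) + F(12, -4)*T(O(-2, -1)) = -4*3 + (3*(-4))*0 = -12 - 12*0 = -12 + 0 = -12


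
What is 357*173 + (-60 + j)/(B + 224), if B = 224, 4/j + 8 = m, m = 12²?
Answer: 940741513/15232 ≈ 61761.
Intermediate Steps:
m = 144
j = 1/34 (j = 4/(-8 + 144) = 4/136 = 4*(1/136) = 1/34 ≈ 0.029412)
357*173 + (-60 + j)/(B + 224) = 357*173 + (-60 + 1/34)/(224 + 224) = 61761 - 2039/34/448 = 61761 - 2039/34*1/448 = 61761 - 2039/15232 = 940741513/15232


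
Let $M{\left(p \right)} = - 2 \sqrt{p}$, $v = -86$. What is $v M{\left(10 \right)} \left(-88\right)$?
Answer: $- 15136 \sqrt{10} \approx -47864.0$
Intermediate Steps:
$v M{\left(10 \right)} \left(-88\right) = - 86 \left(- 2 \sqrt{10}\right) \left(-88\right) = 172 \sqrt{10} \left(-88\right) = - 15136 \sqrt{10}$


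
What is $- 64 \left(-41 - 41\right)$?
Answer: $5248$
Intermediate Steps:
$- 64 \left(-41 - 41\right) = \left(-64\right) \left(-82\right) = 5248$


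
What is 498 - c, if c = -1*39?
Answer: 537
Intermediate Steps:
c = -39
498 - c = 498 - 1*(-39) = 498 + 39 = 537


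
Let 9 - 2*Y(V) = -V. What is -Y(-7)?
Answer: -1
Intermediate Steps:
Y(V) = 9/2 + V/2 (Y(V) = 9/2 - (-1)*V/2 = 9/2 + V/2)
-Y(-7) = -(9/2 + (1/2)*(-7)) = -(9/2 - 7/2) = -1*1 = -1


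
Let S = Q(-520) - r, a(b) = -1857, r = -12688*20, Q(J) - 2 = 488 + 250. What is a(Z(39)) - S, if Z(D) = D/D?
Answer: -256357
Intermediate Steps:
Z(D) = 1
Q(J) = 740 (Q(J) = 2 + (488 + 250) = 2 + 738 = 740)
r = -253760
S = 254500 (S = 740 - 1*(-253760) = 740 + 253760 = 254500)
a(Z(39)) - S = -1857 - 1*254500 = -1857 - 254500 = -256357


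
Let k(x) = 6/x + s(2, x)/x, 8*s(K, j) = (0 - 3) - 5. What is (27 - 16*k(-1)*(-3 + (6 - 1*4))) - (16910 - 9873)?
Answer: -7090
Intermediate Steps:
s(K, j) = -1 (s(K, j) = ((0 - 3) - 5)/8 = (-3 - 5)/8 = (⅛)*(-8) = -1)
k(x) = 5/x (k(x) = 6/x - 1/x = 5/x)
(27 - 16*k(-1)*(-3 + (6 - 1*4))) - (16910 - 9873) = (27 - 16*5/(-1)*(-3 + (6 - 1*4))) - (16910 - 9873) = (27 - 16*5*(-1)*(-3 + (6 - 4))) - 1*7037 = (27 - (-80)*(-3 + 2)) - 7037 = (27 - (-80)*(-1)) - 7037 = (27 - 16*5) - 7037 = (27 - 80) - 7037 = -53 - 7037 = -7090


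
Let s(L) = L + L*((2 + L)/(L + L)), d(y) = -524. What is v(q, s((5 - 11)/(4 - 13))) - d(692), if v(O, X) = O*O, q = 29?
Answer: 1365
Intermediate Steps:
s(L) = 1 + 3*L/2 (s(L) = L + L*((2 + L)/((2*L))) = L + L*((2 + L)*(1/(2*L))) = L + L*((2 + L)/(2*L)) = L + (1 + L/2) = 1 + 3*L/2)
v(O, X) = O²
v(q, s((5 - 11)/(4 - 13))) - d(692) = 29² - 1*(-524) = 841 + 524 = 1365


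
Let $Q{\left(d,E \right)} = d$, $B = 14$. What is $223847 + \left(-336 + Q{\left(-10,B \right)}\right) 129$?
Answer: $179213$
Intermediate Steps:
$223847 + \left(-336 + Q{\left(-10,B \right)}\right) 129 = 223847 + \left(-336 - 10\right) 129 = 223847 - 44634 = 179213$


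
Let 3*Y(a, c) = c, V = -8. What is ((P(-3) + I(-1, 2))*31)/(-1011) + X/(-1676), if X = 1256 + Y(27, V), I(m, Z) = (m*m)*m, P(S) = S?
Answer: -264824/423609 ≈ -0.62516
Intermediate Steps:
I(m, Z) = m³ (I(m, Z) = m²*m = m³)
Y(a, c) = c/3
X = 3760/3 (X = 1256 + (⅓)*(-8) = 1256 - 8/3 = 3760/3 ≈ 1253.3)
((P(-3) + I(-1, 2))*31)/(-1011) + X/(-1676) = ((-3 + (-1)³)*31)/(-1011) + (3760/3)/(-1676) = ((-3 - 1)*31)*(-1/1011) + (3760/3)*(-1/1676) = -4*31*(-1/1011) - 940/1257 = -124*(-1/1011) - 940/1257 = 124/1011 - 940/1257 = -264824/423609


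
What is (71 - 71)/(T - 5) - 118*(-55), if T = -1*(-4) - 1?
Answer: 6490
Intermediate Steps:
T = 3 (T = 4 - 1 = 3)
(71 - 71)/(T - 5) - 118*(-55) = (71 - 71)/(3 - 5) - 118*(-55) = 0/(-2) + 6490 = 0*(-½) + 6490 = 0 + 6490 = 6490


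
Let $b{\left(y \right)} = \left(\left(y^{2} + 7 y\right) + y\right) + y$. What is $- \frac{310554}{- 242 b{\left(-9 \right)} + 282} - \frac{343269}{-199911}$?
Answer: $- \frac{3443686602}{3131939} \approx -1099.5$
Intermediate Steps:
$b{\left(y \right)} = y^{2} + 9 y$ ($b{\left(y \right)} = \left(y^{2} + 8 y\right) + y = y^{2} + 9 y$)
$- \frac{310554}{- 242 b{\left(-9 \right)} + 282} - \frac{343269}{-199911} = - \frac{310554}{- 242 \left(- 9 \left(9 - 9\right)\right) + 282} - \frac{343269}{-199911} = - \frac{310554}{- 242 \left(\left(-9\right) 0\right) + 282} - - \frac{114423}{66637} = - \frac{310554}{\left(-242\right) 0 + 282} + \frac{114423}{66637} = - \frac{310554}{0 + 282} + \frac{114423}{66637} = - \frac{310554}{282} + \frac{114423}{66637} = \left(-310554\right) \frac{1}{282} + \frac{114423}{66637} = - \frac{51759}{47} + \frac{114423}{66637} = - \frac{3443686602}{3131939}$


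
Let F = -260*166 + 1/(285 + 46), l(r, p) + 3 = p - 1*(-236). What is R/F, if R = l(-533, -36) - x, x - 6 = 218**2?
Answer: 15667223/14285959 ≈ 1.0967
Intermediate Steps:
l(r, p) = 233 + p (l(r, p) = -3 + (p - 1*(-236)) = -3 + (p + 236) = -3 + (236 + p) = 233 + p)
x = 47530 (x = 6 + 218**2 = 6 + 47524 = 47530)
F = -14285959/331 (F = -43160 + 1/331 = -14285959/331 ≈ -43160.)
R = -47333 (R = (233 - 36) - 1*47530 = 197 - 47530 = -47333)
R/F = -47333/(-14285959/331) = -47333*(-331/14285959) = 15667223/14285959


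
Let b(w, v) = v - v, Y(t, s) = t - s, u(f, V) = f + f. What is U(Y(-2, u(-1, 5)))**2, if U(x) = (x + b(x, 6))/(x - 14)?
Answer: 0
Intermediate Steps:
u(f, V) = 2*f
b(w, v) = 0
U(x) = x/(-14 + x) (U(x) = (x + 0)/(x - 14) = x/(-14 + x))
U(Y(-2, u(-1, 5)))**2 = ((-2 - 2*(-1))/(-14 + (-2 - 2*(-1))))**2 = ((-2 - 1*(-2))/(-14 + (-2 - 1*(-2))))**2 = ((-2 + 2)/(-14 + (-2 + 2)))**2 = (0/(-14 + 0))**2 = (0/(-14))**2 = (0*(-1/14))**2 = 0**2 = 0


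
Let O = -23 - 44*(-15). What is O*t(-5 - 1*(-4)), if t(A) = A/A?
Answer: 637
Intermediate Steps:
O = 637 (O = -23 + 660 = 637)
t(A) = 1
O*t(-5 - 1*(-4)) = 637*1 = 637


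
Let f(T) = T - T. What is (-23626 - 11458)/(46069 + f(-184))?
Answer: -35084/46069 ≈ -0.76155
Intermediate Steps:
f(T) = 0
(-23626 - 11458)/(46069 + f(-184)) = (-23626 - 11458)/(46069 + 0) = -35084/46069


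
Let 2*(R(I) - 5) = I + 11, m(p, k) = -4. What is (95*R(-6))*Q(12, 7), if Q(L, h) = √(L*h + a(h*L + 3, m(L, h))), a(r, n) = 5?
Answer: 1425*√89/2 ≈ 6721.7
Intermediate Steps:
R(I) = 21/2 + I/2 (R(I) = 5 + (I + 11)/2 = 5 + (11 + I)/2 = 5 + (11/2 + I/2) = 21/2 + I/2)
Q(L, h) = √(5 + L*h) (Q(L, h) = √(L*h + 5) = √(5 + L*h))
(95*R(-6))*Q(12, 7) = (95*(21/2 + (½)*(-6)))*√(5 + 12*7) = (95*(21/2 - 3))*√(5 + 84) = (95*(15/2))*√89 = 1425*√89/2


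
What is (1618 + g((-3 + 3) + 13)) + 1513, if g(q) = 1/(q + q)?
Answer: 81407/26 ≈ 3131.0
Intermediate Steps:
g(q) = 1/(2*q)
(1618 + g((-3 + 3) + 13)) + 1513 = (1618 + 1/(2*((-3 + 3) + 13))) + 1513 = (1618 + 1/(2*(0 + 13))) + 1513 = (1618 + (½)/13) + 1513 = (1618 + (½)*(1/13)) + 1513 = (1618 + 1/26) + 1513 = 42069/26 + 1513 = 81407/26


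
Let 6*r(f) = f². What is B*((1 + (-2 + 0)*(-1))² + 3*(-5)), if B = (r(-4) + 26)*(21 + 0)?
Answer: -3612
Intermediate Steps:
r(f) = f²/6
B = 602 (B = ((⅙)*(-4)² + 26)*(21 + 0) = ((⅙)*16 + 26)*21 = (8/3 + 26)*21 = (86/3)*21 = 602)
B*((1 + (-2 + 0)*(-1))² + 3*(-5)) = 602*((1 + (-2 + 0)*(-1))² + 3*(-5)) = 602*((1 - 2*(-1))² - 15) = 602*((1 + 2)² - 15) = 602*(3² - 15) = 602*(9 - 15) = 602*(-6) = -3612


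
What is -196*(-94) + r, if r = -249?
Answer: 18175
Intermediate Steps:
-196*(-94) + r = -196*(-94) - 249 = 18424 - 249 = 18175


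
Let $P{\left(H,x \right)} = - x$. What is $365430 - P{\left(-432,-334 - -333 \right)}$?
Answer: $365429$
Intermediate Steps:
$365430 - P{\left(-432,-334 - -333 \right)} = 365430 - - (-334 - -333) = 365430 - - (-334 + 333) = 365430 - \left(-1\right) \left(-1\right) = 365430 - 1 = 365429$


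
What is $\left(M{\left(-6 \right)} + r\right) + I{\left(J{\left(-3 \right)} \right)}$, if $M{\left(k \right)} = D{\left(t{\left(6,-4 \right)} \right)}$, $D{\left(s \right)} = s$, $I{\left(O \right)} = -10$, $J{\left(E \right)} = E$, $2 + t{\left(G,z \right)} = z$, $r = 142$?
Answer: $126$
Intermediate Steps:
$t{\left(G,z \right)} = -2 + z$
$M{\left(k \right)} = -6$ ($M{\left(k \right)} = -2 - 4 = -6$)
$\left(M{\left(-6 \right)} + r\right) + I{\left(J{\left(-3 \right)} \right)} = \left(-6 + 142\right) - 10 = 136 - 10 = 126$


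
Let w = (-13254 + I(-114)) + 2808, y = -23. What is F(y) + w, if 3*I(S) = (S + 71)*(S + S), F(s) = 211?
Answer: -6967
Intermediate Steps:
I(S) = 2*S*(71 + S)/3 (I(S) = ((S + 71)*(S + S))/3 = ((71 + S)*(2*S))/3 = (2*S*(71 + S))/3 = 2*S*(71 + S)/3)
w = -7178 (w = (-13254 + (⅔)*(-114)*(71 - 114)) + 2808 = (-13254 + (⅔)*(-114)*(-43)) + 2808 = (-13254 + 3268) + 2808 = -9986 + 2808 = -7178)
F(y) + w = 211 - 7178 = -6967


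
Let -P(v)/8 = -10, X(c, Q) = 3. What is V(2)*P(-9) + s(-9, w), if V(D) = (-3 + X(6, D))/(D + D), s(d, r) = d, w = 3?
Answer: -9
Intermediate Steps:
P(v) = 80 (P(v) = -8*(-10) = 80)
V(D) = 0 (V(D) = (-3 + 3)/(D + D) = 0/((2*D)) = 0*(1/(2*D)) = 0)
V(2)*P(-9) + s(-9, w) = 0*80 - 9 = 0 - 9 = -9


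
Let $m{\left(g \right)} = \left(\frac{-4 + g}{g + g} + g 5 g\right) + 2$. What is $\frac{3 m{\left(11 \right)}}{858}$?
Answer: $\frac{13361}{6292} \approx 2.1235$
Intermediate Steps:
$m{\left(g \right)} = 2 + 5 g^{2} + \frac{-4 + g}{2 g}$ ($m{\left(g \right)} = \left(\frac{-4 + g}{2 g} + 5 g g\right) + 2 = \left(\left(-4 + g\right) \frac{1}{2 g} + 5 g^{2}\right) + 2 = \left(\frac{-4 + g}{2 g} + 5 g^{2}\right) + 2 = \left(5 g^{2} + \frac{-4 + g}{2 g}\right) + 2 = 2 + 5 g^{2} + \frac{-4 + g}{2 g}$)
$\frac{3 m{\left(11 \right)}}{858} = \frac{3 \left(\frac{5}{2} - \frac{2}{11} + 5 \cdot 11^{2}\right)}{858} = 3 \left(\frac{5}{2} - \frac{2}{11} + 5 \cdot 121\right) \frac{1}{858} = 3 \left(\frac{5}{2} - \frac{2}{11} + 605\right) \frac{1}{858} = 3 \cdot \frac{13361}{22} \cdot \frac{1}{858} = \frac{40083}{22} \cdot \frac{1}{858} = \frac{13361}{6292}$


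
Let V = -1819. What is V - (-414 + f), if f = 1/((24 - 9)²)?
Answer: -316126/225 ≈ -1405.0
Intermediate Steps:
f = 1/225 (f = 1/(15²) = 1/225 ≈ 0.0044444)
V - (-414 + f) = -1819 - (-414 + 1/225) = -1819 - 1*(-93149/225) = -1819 + 93149/225 = -316126/225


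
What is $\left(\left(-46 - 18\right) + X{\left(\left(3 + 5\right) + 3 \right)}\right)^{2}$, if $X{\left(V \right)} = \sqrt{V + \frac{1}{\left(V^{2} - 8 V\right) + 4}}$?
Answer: $\frac{151960}{37} - \frac{256 \sqrt{3774}}{37} \approx 3682.0$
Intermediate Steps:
$X{\left(V \right)} = \sqrt{V + \frac{1}{4 + V^{2} - 8 V}}$
$\left(\left(-46 - 18\right) + X{\left(\left(3 + 5\right) + 3 \right)}\right)^{2} = \left(\left(-46 - 18\right) + \sqrt{\frac{1 + \left(\left(3 + 5\right) + 3\right) \left(4 + \left(\left(3 + 5\right) + 3\right)^{2} - 8 \left(\left(3 + 5\right) + 3\right)\right)}{4 + \left(\left(3 + 5\right) + 3\right)^{2} - 8 \left(\left(3 + 5\right) + 3\right)}}\right)^{2} = \left(-64 + \sqrt{\frac{1 + \left(8 + 3\right) \left(4 + \left(8 + 3\right)^{2} - 8 \left(8 + 3\right)\right)}{4 + \left(8 + 3\right)^{2} - 8 \left(8 + 3\right)}}\right)^{2} = \left(-64 + \sqrt{\frac{1 + 11 \left(4 + 11^{2} - 88\right)}{4 + 11^{2} - 88}}\right)^{2} = \left(-64 + \sqrt{\frac{1 + 11 \left(4 + 121 - 88\right)}{4 + 121 - 88}}\right)^{2} = \left(-64 + \sqrt{\frac{1 + 11 \cdot 37}{37}}\right)^{2} = \left(-64 + \sqrt{\frac{1 + 407}{37}}\right)^{2} = \left(-64 + \sqrt{\frac{1}{37} \cdot 408}\right)^{2} = \left(-64 + \sqrt{\frac{408}{37}}\right)^{2} = \left(-64 + \frac{2 \sqrt{3774}}{37}\right)^{2}$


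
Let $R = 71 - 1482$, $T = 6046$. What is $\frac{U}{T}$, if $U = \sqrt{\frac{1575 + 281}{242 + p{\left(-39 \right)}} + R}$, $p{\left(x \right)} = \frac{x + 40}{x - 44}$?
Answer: $\frac{i \sqrt{566113540395}}{121433910} \approx 0.006196 i$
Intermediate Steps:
$p{\left(x \right)} = \frac{40 + x}{-44 + x}$
$R = -1411$
$U = \frac{i \sqrt{566113540395}}{20085}$ ($U = \sqrt{\frac{1575 + 281}{242 + \frac{40 - 39}{-44 - 39}} - 1411} = \sqrt{\frac{1856}{242 + \frac{1}{-83} \cdot 1} - 1411} = \sqrt{\frac{1856}{242 - \frac{1}{83}} - 1411} = \sqrt{\frac{1856}{\frac{20085}{83}} - 1411} = \sqrt{1856 \cdot \frac{83}{20085} - 1411} = \sqrt{\frac{154048}{20085} - 1411} = \sqrt{- \frac{28185887}{20085}} = \frac{i \sqrt{566113540395}}{20085} \approx 37.461 i$)
$\frac{U}{T} = \frac{\frac{1}{20085} i \sqrt{566113540395}}{6046} = \frac{i \sqrt{566113540395}}{20085} \cdot \frac{1}{6046} = \frac{i \sqrt{566113540395}}{121433910}$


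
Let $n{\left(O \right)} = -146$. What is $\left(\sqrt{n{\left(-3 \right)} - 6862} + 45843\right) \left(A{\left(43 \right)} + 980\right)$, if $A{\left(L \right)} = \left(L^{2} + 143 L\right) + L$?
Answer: $413549703 + 36084 i \sqrt{438} \approx 4.1355 \cdot 10^{8} + 7.5518 \cdot 10^{5} i$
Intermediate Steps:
$A{\left(L \right)} = L^{2} + 144 L$
$\left(\sqrt{n{\left(-3 \right)} - 6862} + 45843\right) \left(A{\left(43 \right)} + 980\right) = \left(\sqrt{-146 - 6862} + 45843\right) \left(43 \left(144 + 43\right) + 980\right) = \left(\sqrt{-7008} + 45843\right) \left(43 \cdot 187 + 980\right) = \left(4 i \sqrt{438} + 45843\right) \left(8041 + 980\right) = \left(45843 + 4 i \sqrt{438}\right) 9021 = 413549703 + 36084 i \sqrt{438}$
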